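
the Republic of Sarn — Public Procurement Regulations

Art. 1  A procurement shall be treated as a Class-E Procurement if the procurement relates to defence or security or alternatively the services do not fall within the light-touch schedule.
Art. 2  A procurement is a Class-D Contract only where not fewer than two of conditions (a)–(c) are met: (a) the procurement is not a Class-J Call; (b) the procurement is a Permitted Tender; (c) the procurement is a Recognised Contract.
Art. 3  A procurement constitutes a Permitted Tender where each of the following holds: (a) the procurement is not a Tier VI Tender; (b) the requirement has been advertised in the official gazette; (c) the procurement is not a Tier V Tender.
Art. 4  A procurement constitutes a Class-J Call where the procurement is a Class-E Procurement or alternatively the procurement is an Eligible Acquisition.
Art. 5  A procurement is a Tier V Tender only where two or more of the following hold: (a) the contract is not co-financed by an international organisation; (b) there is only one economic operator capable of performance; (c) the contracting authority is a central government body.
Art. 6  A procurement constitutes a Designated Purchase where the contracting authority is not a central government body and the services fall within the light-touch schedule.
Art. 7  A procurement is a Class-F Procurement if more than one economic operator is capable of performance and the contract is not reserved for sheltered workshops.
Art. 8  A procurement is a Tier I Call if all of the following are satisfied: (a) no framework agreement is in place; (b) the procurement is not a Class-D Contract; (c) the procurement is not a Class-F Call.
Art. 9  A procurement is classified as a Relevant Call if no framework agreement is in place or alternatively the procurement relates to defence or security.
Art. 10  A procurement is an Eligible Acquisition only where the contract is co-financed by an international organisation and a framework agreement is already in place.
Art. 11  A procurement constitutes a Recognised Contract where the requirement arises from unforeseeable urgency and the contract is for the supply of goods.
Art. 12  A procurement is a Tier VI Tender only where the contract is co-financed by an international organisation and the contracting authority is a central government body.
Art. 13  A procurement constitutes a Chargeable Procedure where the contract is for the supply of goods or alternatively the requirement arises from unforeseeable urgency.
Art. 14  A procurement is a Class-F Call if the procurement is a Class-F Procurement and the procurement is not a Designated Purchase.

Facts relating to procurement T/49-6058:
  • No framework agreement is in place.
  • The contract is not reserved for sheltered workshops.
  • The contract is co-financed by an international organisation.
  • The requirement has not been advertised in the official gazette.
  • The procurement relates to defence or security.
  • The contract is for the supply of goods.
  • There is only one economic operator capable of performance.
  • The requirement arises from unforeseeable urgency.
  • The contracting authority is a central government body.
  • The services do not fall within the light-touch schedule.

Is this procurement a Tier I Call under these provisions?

Yes

article 1 — Class-E Procurement: [the procurement relates to defence or security? yes] OR [the services do not fall within the light-touch schedule? yes] → satisfied.
article 10 — Eligible Acquisition: [the contract is co-financed by an international organisation? yes] AND [a framework agreement is already in place? no] → not satisfied.
article 4 — Class-J Call: [Class-E Procurement (article 1)? yes] OR [Eligible Acquisition (article 10)? no] → satisfied.
article 12 — Tier VI Tender: [the contract is co-financed by an international organisation? yes] AND [the contracting authority is a central government body? yes] → satisfied.
article 5 — Tier V Tender: the contract is not co-financed by an international organisation? no; there is only one economic operator capable of performance? yes; the contracting authority is a central government body? yes — 2 of 3 hold (need ≥2) → satisfied.
article 3 — Permitted Tender: [not a Tier VI Tender (article 12)? no] AND [the requirement has been advertised in the official gazette? no] AND [not a Tier V Tender (article 5)? no] → not satisfied.
article 11 — Recognised Contract: [the requirement arises from unforeseeable urgency? yes] AND [the contract is for the supply of goods? yes] → satisfied.
article 2 — Class-D Contract: not a Class-J Call (article 4)? no; Permitted Tender (article 3)? no; Recognised Contract (article 11)? yes — 1 of 3 hold (need ≥2) → not satisfied.
article 7 — Class-F Procurement: [more than one economic operator is capable of performance? no] AND [the contract is not reserved for sheltered workshops? yes] → not satisfied.
article 6 — Designated Purchase: [the contracting authority is not a central government body? no] AND [the services fall within the light-touch schedule? no] → not satisfied.
article 14 — Class-F Call: [Class-F Procurement (article 7)? no] AND [not a Designated Purchase (article 6)? yes] → not satisfied.
article 8 — Tier I Call: [no framework agreement is in place? yes] AND [not a Class-D Contract (article 2)? yes] AND [not a Class-F Call (article 14)? yes] → satisfied.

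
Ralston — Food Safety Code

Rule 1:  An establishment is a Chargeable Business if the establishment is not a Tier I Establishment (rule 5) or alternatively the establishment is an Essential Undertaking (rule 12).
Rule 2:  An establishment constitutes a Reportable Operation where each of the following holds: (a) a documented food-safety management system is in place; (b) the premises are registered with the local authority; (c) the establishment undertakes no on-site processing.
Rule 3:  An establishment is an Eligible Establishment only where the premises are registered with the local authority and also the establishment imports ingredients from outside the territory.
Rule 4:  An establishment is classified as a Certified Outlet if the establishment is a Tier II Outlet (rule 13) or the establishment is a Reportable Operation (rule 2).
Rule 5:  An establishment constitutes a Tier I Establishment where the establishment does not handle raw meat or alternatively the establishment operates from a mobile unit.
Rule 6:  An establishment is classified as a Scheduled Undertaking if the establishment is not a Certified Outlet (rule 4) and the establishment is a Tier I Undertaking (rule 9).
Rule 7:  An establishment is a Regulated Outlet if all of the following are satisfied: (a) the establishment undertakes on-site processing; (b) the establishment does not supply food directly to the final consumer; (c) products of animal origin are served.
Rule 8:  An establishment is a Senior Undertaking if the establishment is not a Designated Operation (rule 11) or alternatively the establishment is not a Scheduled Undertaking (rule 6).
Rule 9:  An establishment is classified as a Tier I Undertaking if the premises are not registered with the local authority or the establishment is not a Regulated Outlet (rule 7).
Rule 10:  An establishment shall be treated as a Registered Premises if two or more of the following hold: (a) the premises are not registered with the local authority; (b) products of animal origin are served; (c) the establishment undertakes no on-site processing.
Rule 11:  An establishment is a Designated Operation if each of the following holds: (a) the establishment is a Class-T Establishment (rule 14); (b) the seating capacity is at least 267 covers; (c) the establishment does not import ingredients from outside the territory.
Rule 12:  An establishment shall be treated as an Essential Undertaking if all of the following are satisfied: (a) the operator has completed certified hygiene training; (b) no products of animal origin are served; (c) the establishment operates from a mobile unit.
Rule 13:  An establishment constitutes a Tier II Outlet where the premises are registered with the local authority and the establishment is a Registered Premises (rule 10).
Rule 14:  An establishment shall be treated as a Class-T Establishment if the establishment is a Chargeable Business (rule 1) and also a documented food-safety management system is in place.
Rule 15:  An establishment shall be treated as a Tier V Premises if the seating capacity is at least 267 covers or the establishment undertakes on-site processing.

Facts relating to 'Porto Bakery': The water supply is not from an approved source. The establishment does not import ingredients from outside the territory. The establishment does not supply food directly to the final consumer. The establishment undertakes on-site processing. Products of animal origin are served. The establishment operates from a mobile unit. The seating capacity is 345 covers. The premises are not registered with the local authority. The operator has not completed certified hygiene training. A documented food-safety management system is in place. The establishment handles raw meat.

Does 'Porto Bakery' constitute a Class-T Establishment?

No

Under rule 5: the establishment does not handle raw meat? no; or the establishment operates from a mobile unit? yes. So the establishment is a Tier I Establishment.
Under rule 12: the operator has completed certified hygiene training? no; and no products of animal origin are served? no; and the establishment operates from a mobile unit? yes. So the establishment is not an Essential Undertaking.
Under rule 1: not a Tier I Establishment (rule 5)? no; or Essential Undertaking (rule 12)? no. So the establishment is not a Chargeable Business.
Under rule 14: Chargeable Business (rule 1)? no; and a documented food-safety management system is in place? yes. So the establishment is not a Class-T Establishment.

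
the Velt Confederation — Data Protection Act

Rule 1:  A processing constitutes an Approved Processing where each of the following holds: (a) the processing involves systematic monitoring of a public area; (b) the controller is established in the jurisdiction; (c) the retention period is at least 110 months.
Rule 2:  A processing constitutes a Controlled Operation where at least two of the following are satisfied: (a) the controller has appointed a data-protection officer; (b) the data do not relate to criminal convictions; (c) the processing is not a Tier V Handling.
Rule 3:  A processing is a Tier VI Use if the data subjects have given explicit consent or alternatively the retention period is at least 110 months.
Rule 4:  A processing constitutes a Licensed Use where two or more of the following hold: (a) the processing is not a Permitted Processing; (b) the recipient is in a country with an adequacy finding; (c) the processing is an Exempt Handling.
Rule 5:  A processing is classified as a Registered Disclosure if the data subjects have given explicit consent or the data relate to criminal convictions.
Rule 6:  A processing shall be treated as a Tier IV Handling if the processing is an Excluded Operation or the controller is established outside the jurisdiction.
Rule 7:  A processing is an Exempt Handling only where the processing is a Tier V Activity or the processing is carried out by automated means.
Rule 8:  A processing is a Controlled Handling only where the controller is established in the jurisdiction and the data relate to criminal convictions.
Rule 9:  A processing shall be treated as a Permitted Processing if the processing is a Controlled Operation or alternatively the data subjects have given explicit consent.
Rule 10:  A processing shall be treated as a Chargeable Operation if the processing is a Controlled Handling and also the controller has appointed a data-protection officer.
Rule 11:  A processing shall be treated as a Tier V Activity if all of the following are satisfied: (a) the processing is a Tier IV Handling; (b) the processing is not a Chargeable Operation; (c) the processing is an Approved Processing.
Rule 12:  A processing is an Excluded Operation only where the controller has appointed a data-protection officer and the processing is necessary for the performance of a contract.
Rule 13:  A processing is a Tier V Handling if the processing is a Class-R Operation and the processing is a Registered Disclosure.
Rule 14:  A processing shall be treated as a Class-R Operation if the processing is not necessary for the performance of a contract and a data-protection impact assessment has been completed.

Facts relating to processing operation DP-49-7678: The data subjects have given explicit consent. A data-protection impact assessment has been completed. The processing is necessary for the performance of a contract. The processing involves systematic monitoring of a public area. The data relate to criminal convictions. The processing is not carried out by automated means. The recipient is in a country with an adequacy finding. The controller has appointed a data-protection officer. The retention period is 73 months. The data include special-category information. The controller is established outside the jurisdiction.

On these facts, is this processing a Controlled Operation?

Yes

rule 14 — Class-R Operation: [the processing is not necessary for the performance of a contract? no] AND [a data-protection impact assessment has been completed? yes] → not satisfied.
rule 5 — Registered Disclosure: [the data subjects have given explicit consent? yes] OR [the data relate to criminal convictions? yes] → satisfied.
rule 13 — Tier V Handling: [Class-R Operation (rule 14)? no] AND [Registered Disclosure (rule 5)? yes] → not satisfied.
rule 2 — Controlled Operation: the controller has appointed a data-protection officer? yes; the data do not relate to criminal convictions? no; not a Tier V Handling (rule 13)? yes — 2 of 3 hold (need ≥2) → satisfied.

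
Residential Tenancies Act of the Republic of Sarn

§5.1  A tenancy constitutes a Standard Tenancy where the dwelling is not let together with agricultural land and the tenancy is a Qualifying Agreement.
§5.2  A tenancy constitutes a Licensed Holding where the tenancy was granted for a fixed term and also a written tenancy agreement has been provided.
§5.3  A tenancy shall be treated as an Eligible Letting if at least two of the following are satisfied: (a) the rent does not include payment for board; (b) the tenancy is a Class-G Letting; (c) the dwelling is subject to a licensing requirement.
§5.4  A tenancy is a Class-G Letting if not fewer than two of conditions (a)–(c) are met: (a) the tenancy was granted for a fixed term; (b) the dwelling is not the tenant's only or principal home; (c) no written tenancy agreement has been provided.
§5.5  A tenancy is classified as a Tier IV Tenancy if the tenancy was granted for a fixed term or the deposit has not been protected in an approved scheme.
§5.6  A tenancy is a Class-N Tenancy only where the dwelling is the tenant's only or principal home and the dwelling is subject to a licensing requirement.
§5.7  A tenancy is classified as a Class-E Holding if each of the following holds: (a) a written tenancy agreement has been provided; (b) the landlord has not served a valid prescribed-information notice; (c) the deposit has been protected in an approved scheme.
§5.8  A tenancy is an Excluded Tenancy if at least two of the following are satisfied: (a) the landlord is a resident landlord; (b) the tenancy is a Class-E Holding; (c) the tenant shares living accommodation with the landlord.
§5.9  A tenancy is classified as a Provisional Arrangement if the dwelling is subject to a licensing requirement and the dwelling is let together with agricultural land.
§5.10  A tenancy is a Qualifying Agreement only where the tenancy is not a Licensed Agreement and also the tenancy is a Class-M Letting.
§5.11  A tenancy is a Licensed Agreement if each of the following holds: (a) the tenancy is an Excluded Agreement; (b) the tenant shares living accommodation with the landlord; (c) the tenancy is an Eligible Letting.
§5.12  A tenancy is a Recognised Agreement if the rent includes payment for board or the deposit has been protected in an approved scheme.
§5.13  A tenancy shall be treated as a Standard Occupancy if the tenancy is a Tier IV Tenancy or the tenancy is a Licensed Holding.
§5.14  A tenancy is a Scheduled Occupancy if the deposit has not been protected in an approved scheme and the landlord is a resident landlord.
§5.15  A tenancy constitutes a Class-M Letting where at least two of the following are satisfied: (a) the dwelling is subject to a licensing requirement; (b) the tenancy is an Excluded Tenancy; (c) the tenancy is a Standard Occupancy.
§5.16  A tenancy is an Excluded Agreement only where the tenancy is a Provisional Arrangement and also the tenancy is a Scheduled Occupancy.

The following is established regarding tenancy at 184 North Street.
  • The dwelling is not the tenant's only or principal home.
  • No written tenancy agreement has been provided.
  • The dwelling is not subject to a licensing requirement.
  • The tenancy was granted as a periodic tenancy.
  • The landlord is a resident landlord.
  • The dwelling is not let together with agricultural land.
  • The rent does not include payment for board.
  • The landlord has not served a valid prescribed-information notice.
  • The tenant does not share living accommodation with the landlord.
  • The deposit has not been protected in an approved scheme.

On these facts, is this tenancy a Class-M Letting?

No

§5.7 — Class-E Holding: [a written tenancy agreement has been provided? no] AND [the landlord has not served a valid prescribed-information notice? yes] AND [the deposit has been protected in an approved scheme? no] → not satisfied.
§5.8 — Excluded Tenancy: the landlord is a resident landlord? yes; Class-E Holding (§5.7)? no; the tenant shares living accommodation with the landlord? no — 1 of 3 hold (need ≥2) → not satisfied.
§5.5 — Tier IV Tenancy: [the tenancy was granted for a fixed term? no] OR [the deposit has not been protected in an approved scheme? yes] → satisfied.
§5.2 — Licensed Holding: [the tenancy was granted for a fixed term? no] AND [a written tenancy agreement has been provided? no] → not satisfied.
§5.13 — Standard Occupancy: [Tier IV Tenancy (§5.5)? yes] OR [Licensed Holding (§5.2)? no] → satisfied.
§5.15 — Class-M Letting: the dwelling is subject to a licensing requirement? no; Excluded Tenancy (§5.8)? no; Standard Occupancy (§5.13)? yes — 1 of 3 hold (need ≥2) → not satisfied.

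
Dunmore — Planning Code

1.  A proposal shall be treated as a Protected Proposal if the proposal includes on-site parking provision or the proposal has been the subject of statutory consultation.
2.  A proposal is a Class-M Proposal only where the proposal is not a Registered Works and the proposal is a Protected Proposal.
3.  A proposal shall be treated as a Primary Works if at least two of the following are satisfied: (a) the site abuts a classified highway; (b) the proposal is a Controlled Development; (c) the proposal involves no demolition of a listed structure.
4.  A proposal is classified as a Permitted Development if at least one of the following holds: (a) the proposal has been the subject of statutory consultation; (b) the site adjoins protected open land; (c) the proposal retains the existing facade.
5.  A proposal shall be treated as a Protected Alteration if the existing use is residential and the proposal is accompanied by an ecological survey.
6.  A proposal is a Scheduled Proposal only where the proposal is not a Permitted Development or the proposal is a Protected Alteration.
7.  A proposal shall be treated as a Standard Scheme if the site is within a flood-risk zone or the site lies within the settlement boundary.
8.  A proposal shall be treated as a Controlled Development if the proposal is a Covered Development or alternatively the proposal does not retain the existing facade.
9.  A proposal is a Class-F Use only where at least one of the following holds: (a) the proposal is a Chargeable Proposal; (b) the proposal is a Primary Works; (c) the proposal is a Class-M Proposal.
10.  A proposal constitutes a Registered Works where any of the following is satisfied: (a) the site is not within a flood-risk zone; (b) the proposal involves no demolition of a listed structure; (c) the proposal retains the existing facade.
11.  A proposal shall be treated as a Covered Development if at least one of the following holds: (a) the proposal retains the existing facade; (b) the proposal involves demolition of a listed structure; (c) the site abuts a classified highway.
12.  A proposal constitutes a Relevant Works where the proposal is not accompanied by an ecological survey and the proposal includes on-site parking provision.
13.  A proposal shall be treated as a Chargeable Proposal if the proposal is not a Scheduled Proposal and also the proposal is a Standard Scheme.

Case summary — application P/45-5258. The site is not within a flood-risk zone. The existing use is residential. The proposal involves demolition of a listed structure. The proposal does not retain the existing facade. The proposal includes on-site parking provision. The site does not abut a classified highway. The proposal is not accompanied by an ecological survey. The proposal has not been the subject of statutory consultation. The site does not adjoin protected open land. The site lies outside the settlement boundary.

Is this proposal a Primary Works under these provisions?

paragraph 11 — Covered Development: [the proposal retains the existing facade? no] OR [the proposal involves demolition of a listed structure? yes] OR [the site abuts a classified highway? no] → satisfied.
paragraph 8 — Controlled Development: [Covered Development (paragraph 11)? yes] OR [the proposal does not retain the existing facade? yes] → satisfied.
paragraph 3 — Primary Works: the site abuts a classified highway? no; Controlled Development (paragraph 8)? yes; the proposal involves no demolition of a listed structure? no — 1 of 3 hold (need ≥2) → not satisfied.

No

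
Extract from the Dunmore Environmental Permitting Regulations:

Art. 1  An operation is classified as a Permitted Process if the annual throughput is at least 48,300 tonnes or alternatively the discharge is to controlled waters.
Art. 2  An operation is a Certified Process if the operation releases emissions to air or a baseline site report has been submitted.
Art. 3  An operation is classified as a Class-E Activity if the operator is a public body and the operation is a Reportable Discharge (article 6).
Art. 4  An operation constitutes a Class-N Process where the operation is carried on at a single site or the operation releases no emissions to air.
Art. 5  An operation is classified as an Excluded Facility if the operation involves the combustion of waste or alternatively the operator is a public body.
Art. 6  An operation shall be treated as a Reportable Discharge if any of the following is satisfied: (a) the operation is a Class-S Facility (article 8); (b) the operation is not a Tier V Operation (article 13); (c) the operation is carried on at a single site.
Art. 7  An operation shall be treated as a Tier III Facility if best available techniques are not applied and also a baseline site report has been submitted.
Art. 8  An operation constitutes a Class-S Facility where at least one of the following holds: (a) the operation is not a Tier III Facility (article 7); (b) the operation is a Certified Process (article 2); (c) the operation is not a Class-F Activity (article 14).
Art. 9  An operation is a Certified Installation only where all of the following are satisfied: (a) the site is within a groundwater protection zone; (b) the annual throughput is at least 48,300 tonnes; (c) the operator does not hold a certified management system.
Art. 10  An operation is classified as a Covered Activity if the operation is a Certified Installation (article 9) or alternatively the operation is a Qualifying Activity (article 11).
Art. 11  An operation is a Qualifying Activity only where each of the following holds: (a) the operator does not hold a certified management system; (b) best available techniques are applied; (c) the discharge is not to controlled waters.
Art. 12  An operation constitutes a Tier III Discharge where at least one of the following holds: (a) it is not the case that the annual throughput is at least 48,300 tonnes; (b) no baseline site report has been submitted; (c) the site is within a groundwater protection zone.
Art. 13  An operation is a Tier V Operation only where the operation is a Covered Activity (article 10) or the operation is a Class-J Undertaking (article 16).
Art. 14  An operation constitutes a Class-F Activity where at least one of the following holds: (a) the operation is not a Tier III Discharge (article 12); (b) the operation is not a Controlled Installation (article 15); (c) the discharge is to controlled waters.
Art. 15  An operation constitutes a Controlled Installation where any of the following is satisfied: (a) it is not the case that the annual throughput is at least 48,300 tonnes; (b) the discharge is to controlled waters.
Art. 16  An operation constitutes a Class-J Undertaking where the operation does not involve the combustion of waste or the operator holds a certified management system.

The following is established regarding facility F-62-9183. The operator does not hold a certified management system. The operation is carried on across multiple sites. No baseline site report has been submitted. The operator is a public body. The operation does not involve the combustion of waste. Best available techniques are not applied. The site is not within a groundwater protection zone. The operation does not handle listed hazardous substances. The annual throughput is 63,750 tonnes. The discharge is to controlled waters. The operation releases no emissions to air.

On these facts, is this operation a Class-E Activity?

Yes

article 7 — Tier III Facility: [best available techniques are not applied? yes] AND [a baseline site report has been submitted? no] → not satisfied.
article 2 — Certified Process: [the operation releases emissions to air? no] OR [a baseline site report has been submitted? no] → not satisfied.
article 12 — Tier III Discharge: [annual throughput: 63,750 tonnes ≥ 48,300 tonnes? yes, so negated condition no] OR [no baseline site report has been submitted? yes] OR [the site is within a groundwater protection zone? no] → satisfied.
article 15 — Controlled Installation: [annual throughput: 63,750 tonnes ≥ 48,300 tonnes? yes, so negated condition no] OR [the discharge is to controlled waters? yes] → satisfied.
article 14 — Class-F Activity: [not a Tier III Discharge (article 12)? no] OR [not a Controlled Installation (article 15)? no] OR [the discharge is to controlled waters? yes] → satisfied.
article 8 — Class-S Facility: [not a Tier III Facility (article 7)? yes] OR [Certified Process (article 2)? no] OR [not a Class-F Activity (article 14)? no] → satisfied.
article 9 — Certified Installation: [the site is within a groundwater protection zone? no] AND [annual throughput: 63,750 tonnes ≥ 48,300 tonnes? yes] AND [the operator does not hold a certified management system? yes] → not satisfied.
article 11 — Qualifying Activity: [the operator does not hold a certified management system? yes] AND [best available techniques are applied? no] AND [the discharge is not to controlled waters? no] → not satisfied.
article 10 — Covered Activity: [Certified Installation (article 9)? no] OR [Qualifying Activity (article 11)? no] → not satisfied.
article 16 — Class-J Undertaking: [the operation does not involve the combustion of waste? yes] OR [the operator holds a certified management system? no] → satisfied.
article 13 — Tier V Operation: [Covered Activity (article 10)? no] OR [Class-J Undertaking (article 16)? yes] → satisfied.
article 6 — Reportable Discharge: [Class-S Facility (article 8)? yes] OR [not a Tier V Operation (article 13)? no] OR [the operation is carried on at a single site? no] → satisfied.
article 3 — Class-E Activity: [the operator is a public body? yes] AND [Reportable Discharge (article 6)? yes] → satisfied.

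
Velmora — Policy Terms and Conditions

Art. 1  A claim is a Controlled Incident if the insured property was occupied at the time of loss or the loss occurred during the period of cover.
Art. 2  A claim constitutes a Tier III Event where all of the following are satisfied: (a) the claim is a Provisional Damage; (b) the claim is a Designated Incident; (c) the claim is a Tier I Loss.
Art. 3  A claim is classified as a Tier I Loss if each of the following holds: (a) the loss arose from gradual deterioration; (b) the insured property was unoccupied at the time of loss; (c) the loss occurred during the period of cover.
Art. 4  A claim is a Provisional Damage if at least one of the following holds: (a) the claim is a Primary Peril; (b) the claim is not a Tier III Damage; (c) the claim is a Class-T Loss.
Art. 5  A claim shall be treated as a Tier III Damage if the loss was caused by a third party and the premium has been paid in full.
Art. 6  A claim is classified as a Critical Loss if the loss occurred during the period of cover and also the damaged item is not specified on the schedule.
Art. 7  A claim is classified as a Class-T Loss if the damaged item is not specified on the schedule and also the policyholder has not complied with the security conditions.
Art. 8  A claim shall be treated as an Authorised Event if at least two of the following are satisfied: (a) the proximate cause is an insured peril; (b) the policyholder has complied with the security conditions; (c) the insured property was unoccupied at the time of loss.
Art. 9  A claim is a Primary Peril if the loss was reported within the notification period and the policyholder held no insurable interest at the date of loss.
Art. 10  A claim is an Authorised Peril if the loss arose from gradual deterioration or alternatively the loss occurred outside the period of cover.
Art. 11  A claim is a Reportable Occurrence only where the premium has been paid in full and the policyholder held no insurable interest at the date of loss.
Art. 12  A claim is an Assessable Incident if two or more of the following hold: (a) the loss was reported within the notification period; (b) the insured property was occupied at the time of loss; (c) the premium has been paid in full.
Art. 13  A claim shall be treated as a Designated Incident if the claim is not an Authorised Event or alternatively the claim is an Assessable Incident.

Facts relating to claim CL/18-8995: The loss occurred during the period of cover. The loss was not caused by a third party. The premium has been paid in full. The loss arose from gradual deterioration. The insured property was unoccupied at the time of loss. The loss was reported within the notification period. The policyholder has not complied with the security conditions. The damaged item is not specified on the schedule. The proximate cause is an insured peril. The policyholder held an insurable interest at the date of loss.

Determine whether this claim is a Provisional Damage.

Under article 9: the loss was reported within the notification period? yes; and the policyholder held no insurable interest at the date of loss? no. So the claim is not a Primary Peril.
Under article 5: the loss was caused by a third party? no; and the premium has been paid in full? yes. So the claim is not a Tier III Damage.
Under article 7: the damaged item is not specified on the schedule? yes; and the policyholder has not complied with the security conditions? yes. So the claim is a Class-T Loss.
Under article 4: Primary Peril (article 9)? no; or not a Tier III Damage (article 5)? yes; or Class-T Loss (article 7)? yes. So the claim is a Provisional Damage.

Yes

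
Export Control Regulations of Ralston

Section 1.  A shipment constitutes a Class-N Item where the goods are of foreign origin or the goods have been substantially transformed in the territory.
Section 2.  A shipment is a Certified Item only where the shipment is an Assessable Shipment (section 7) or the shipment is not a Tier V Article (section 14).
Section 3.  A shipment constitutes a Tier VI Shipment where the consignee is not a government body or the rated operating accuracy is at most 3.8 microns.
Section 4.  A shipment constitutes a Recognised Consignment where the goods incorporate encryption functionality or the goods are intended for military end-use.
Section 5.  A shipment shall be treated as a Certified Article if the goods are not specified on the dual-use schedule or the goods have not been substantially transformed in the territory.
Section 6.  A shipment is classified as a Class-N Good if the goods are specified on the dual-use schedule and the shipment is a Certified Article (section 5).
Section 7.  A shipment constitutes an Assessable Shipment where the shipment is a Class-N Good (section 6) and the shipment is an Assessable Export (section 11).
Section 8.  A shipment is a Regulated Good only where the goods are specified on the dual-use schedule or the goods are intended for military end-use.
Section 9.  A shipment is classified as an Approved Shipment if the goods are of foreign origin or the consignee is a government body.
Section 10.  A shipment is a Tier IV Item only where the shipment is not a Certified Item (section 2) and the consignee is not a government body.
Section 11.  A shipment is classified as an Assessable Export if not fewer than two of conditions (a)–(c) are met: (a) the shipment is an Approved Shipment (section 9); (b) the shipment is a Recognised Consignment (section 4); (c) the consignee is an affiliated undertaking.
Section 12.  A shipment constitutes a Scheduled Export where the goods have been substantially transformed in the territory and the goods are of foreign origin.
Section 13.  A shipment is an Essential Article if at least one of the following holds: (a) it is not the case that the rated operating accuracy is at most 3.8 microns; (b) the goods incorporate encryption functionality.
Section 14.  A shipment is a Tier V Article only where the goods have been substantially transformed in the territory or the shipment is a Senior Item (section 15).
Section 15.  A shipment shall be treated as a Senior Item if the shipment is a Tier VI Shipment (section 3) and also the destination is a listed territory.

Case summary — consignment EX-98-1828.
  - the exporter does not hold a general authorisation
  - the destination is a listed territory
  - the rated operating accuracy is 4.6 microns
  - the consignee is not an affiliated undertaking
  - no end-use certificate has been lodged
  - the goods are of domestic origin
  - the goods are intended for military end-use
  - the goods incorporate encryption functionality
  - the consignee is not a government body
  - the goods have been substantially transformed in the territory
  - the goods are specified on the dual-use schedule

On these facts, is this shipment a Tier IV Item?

section 5 — Certified Article: [the goods are not specified on the dual-use schedule? no] OR [the goods have not been substantially transformed in the territory? no] → not satisfied.
section 6 — Class-N Good: [the goods are specified on the dual-use schedule? yes] AND [Certified Article (section 5)? no] → not satisfied.
section 9 — Approved Shipment: [the goods are of foreign origin? no] OR [the consignee is a government body? no] → not satisfied.
section 4 — Recognised Consignment: [the goods incorporate encryption functionality? yes] OR [the goods are intended for military end-use? yes] → satisfied.
section 11 — Assessable Export: Approved Shipment (section 9)? no; Recognised Consignment (section 4)? yes; the consignee is an affiliated undertaking? no — 1 of 3 hold (need ≥2) → not satisfied.
section 7 — Assessable Shipment: [Class-N Good (section 6)? no] AND [Assessable Export (section 11)? no] → not satisfied.
section 3 — Tier VI Shipment: [the consignee is not a government body? yes] OR [rated operating accuracy: 4.6 microns ≤ 3.8 microns? no] → satisfied.
section 15 — Senior Item: [Tier VI Shipment (section 3)? yes] AND [the destination is a listed territory? yes] → satisfied.
section 14 — Tier V Article: [the goods have been substantially transformed in the territory? yes] OR [Senior Item (section 15)? yes] → satisfied.
section 2 — Certified Item: [Assessable Shipment (section 7)? no] OR [not a Tier V Article (section 14)? no] → not satisfied.
section 10 — Tier IV Item: [not a Certified Item (section 2)? yes] AND [the consignee is not a government body? yes] → satisfied.

Yes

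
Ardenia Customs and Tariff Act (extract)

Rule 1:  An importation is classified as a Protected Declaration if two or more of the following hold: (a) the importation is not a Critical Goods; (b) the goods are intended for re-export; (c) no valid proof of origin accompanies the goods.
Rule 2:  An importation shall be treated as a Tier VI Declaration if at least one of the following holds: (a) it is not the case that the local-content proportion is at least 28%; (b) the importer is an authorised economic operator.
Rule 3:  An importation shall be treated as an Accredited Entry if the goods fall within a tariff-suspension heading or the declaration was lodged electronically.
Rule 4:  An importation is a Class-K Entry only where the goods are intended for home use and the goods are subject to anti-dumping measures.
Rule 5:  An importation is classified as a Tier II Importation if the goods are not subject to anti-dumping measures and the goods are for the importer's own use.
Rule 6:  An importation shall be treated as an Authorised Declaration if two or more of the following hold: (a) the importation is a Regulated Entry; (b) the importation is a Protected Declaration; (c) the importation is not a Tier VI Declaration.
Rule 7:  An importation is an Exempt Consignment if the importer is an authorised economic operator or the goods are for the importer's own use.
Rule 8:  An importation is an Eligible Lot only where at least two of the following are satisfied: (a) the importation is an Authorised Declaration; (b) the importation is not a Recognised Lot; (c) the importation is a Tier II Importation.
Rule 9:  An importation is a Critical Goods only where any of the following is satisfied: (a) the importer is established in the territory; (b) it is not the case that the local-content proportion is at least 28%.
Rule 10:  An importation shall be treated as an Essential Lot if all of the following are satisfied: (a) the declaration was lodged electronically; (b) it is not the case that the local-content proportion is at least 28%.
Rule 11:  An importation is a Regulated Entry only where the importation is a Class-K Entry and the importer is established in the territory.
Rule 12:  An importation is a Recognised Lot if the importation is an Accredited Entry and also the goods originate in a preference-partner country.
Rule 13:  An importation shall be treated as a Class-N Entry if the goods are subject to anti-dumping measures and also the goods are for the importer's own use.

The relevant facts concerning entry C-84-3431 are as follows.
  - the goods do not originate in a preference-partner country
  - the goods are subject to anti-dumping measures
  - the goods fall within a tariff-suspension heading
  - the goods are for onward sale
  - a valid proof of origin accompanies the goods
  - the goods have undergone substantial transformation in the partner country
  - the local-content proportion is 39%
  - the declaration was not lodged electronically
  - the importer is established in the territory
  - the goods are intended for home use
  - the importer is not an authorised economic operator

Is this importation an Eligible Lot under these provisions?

rule 4 — Class-K Entry: [the goods are intended for home use? yes] AND [the goods are subject to anti-dumping measures? yes] → satisfied.
rule 11 — Regulated Entry: [Class-K Entry (rule 4)? yes] AND [the importer is established in the territory? yes] → satisfied.
rule 9 — Critical Goods: [the importer is established in the territory? yes] OR [local-content proportion: 39% ≥ 28%? yes, so negated condition no] → satisfied.
rule 1 — Protected Declaration: not a Critical Goods (rule 9)? no; the goods are intended for re-export? no; no valid proof of origin accompanies the goods? no — 0 of 3 hold (need ≥2) → not satisfied.
rule 2 — Tier VI Declaration: [local-content proportion: 39% ≥ 28%? yes, so negated condition no] OR [the importer is an authorised economic operator? no] → not satisfied.
rule 6 — Authorised Declaration: Regulated Entry (rule 11)? yes; Protected Declaration (rule 1)? no; not a Tier VI Declaration (rule 2)? yes — 2 of 3 hold (need ≥2) → satisfied.
rule 3 — Accredited Entry: [the goods fall within a tariff-suspension heading? yes] OR [the declaration was lodged electronically? no] → satisfied.
rule 12 — Recognised Lot: [Accredited Entry (rule 3)? yes] AND [the goods originate in a preference-partner country? no] → not satisfied.
rule 5 — Tier II Importation: [the goods are not subject to anti-dumping measures? no] AND [the goods are for the importer's own use? no] → not satisfied.
rule 8 — Eligible Lot: Authorised Declaration (rule 6)? yes; not a Recognised Lot (rule 12)? yes; Tier II Importation (rule 5)? no — 2 of 3 hold (need ≥2) → satisfied.

Yes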